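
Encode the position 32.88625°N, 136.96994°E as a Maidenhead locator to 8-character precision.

Shift to the Maidenhead origin (180°W, 90°S): lon 316.96994, lat 122.88625.
Field: 316.96994/20 → 15 → P, 122.88625/10 → 12 → M; chars PM.
Square: 16.96994/2 → 8, 2.88625/1 → 2; chars 82.
Subsquare: 0.96994/0.0833333 → 11 → l, 0.88625/0.0416667 → 21 → v; chars lv.
Extended square: 0.05327/0.00833333 → 6, 0.01125/0.00416667 → 2; chars 62.

PM82lv62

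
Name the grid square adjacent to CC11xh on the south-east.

CC21ag

Longitude subsquare x = 23; +1 → 24, wraps to 0 = a, carry into square.
Longitude square 1; +1 → 2.
Latitude subsquare h = 7; −1 → 6 = g.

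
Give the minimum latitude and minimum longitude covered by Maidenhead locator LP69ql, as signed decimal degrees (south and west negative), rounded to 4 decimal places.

69.4583, 53.3333

Field L=11, P=15: +11·20° lon, +15·10° lat → SW at lon 40°, lat 60°.
Square 6, 9: +6·2° lon, +9·1° lat → SW at lon 52°, lat 69°.
Subsquare q=16, l=11: +16·0.0833333° lon, +11·0.0416667° lat → SW at lon 53.3333°, lat 69.4583°.
latitude 69.4583, longitude 53.3333.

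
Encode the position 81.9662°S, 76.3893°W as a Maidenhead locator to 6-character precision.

FA18ta

Offset from 180°W / 90°S: lon 103.6107°, lat 8.0338°.
Field: 103.6107/20 → 5 → F, 8.0338/10 → 0 → A; chars FA.
Square: 3.6107/2 → 1, 8.0338/1 → 8; chars 18.
Subsquare: 1.6107/0.0833333 → 19 → t, 0.0338/0.0416667 → 0 → a; chars ta.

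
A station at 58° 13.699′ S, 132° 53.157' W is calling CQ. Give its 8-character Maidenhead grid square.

CD31ns35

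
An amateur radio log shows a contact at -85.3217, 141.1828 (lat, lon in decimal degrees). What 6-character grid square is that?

QA04oq

Add 180° to longitude and 90° to latitude: 321.1828, 4.6783.
Field (20°×10°, letters A–R): lon ⌊321.1828/20⌋ = 16 → Q; lat ⌊4.6783/10⌋ = 0 → A.
Square (2°×1°, digits 0–9): lon ⌊1.1828/2⌋ = 0; lat ⌊4.6783/1⌋ = 4.
Subsquare (5′×2.5′, letters a–x): lon ⌊1.1828/0.0833333⌋ = 14 → o; lat ⌊0.6783/0.0416667⌋ = 16 → q.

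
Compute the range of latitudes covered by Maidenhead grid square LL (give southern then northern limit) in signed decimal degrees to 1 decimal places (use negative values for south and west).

20.0, 30.0

Field L=11, L=11: +11·20° lon, +11·10° lat → SW at lon 40°, lat 20°.
Cell spans 20° lon × 10° lat.
south 20.0, north 30.0.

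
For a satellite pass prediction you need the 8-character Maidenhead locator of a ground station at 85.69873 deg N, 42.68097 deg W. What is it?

GR85pq87

Shift to the Maidenhead origin (180°W, 90°S): lon 137.31903, lat 175.69873.
Field: 137.31903/20 → 6 → G, 175.69873/10 → 17 → R; chars GR.
Square: 17.31903/2 → 8, 5.69873/1 → 5; chars 85.
Subsquare: 1.31903/0.0833333 → 15 → p, 0.69873/0.0416667 → 16 → q; chars pq.
Extended square: 0.06903/0.00833333 → 8, 0.03206/0.00416667 → 7; chars 87.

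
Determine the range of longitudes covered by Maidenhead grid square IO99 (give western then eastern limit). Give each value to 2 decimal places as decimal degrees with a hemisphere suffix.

2.00° W, 0.00° E

Field I=8, O=14: +8·20° lon, +14·10° lat → SW at lon -20°, lat 50°.
Square 9, 9: +9·2° lon, +9·1° lat → SW at lon -2°, lat 59°.
Cell spans 2° lon × 1° lat.
west 2.00° W, east 0.00° E.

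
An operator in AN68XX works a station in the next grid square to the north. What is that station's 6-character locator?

AN69xa

Latitude subsquare x = 23; +1 → 24, wraps to 0 = a, carry into square.
Latitude square 8; +1 → 9.
The longitude characters are unchanged.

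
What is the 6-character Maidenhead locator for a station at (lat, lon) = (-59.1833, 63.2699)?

MD10pt

Offset from 180°W / 90°S: lon 243.2699°, lat 30.8167°.
Field: lon ⌊243.2699/20⌋ = 12 → M; lat ⌊30.8167/10⌋ = 3 → D.
Square: lon ⌊3.2699/2⌋ = 1; lat ⌊0.8167/1⌋ = 0.
Subsquare: lon ⌊1.2699/0.0833333⌋ = 15 → p; lat ⌊0.8167/0.0416667⌋ = 19 → t.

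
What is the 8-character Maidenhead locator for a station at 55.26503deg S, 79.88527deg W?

Add 180° to longitude and 90° to latitude: 100.11473, 34.73497.
Field (20°×10°, letters A–R): lon ⌊100.11473/20⌋ = 5 → F; lat ⌊34.73497/10⌋ = 3 → D.
Square (2°×1°, digits 0–9): lon ⌊0.11473/2⌋ = 0; lat ⌊4.73497/1⌋ = 4.
Subsquare (5′×2.5′, letters a–x): lon ⌊0.11473/0.0833333⌋ = 1 → b; lat ⌊0.73497/0.0416667⌋ = 17 → r.
Extended square (30″×15″, digits 0–9): lon ⌊0.03140/0.00833333⌋ = 3; lat ⌊0.02664/0.00416667⌋ = 6.

FD04br36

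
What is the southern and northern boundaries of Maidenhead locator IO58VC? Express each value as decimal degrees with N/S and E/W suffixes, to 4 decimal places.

Field I=8, O=14: +8·20° lon, +14·10° lat → SW at lon -20°, lat 50°.
Square 5, 8: +5·2° lon, +8·1° lat → SW at lon -10°, lat 58°.
Subsquare v=21, c=2: +21·0.0833333° lon, +2·0.0416667° lat → SW at lon -8.25°, lat 58.0833°.
Cell spans 0.0833333° lon × 0.0416667° lat.
south 58.0833° N, north 58.1250° N.

58.0833° N, 58.1250° N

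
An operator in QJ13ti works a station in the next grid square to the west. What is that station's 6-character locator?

QJ13si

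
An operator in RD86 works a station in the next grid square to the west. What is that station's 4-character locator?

RD76

Longitude square 8; −1 → 7.
The latitude characters are unchanged.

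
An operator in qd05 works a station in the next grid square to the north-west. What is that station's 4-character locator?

PD96

Longitude square 0; −1 → -1, wraps to 9, carry into field.
Longitude field Q = 16; −1 → 15 = P.
Latitude square 5; +1 → 6.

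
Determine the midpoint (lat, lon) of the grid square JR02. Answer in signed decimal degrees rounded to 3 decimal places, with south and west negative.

82.500, 1.000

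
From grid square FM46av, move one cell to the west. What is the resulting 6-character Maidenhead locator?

Longitude subsquare a = 0; −1 → -1, wraps to 23 = x, carry into square.
Longitude square 4; −1 → 3.
The latitude characters are unchanged.

FM36xv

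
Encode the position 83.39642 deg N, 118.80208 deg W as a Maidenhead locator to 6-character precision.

Offset from 180°W / 90°S: lon 61.1979°, lat 173.3964°.
Field (20°×10°, letters A–R): lon ⌊61.1979/20⌋ = 3 → D; lat ⌊173.3964/10⌋ = 17 → R.
Square (2°×1°, digits 0–9): lon ⌊1.1979/2⌋ = 0; lat ⌊3.3964/1⌋ = 3.
Subsquare (5′×2.5′, letters a–x): lon ⌊1.1979/0.0833333⌋ = 14 → o; lat ⌊0.3964/0.0416667⌋ = 9 → j.

DR03oj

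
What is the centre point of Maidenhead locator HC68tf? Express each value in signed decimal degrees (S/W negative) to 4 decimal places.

-61.7708, -26.3750

Field H=7, C=2: +7·20° lon, +2·10° lat → SW at lon -40°, lat -70°.
Square 6, 8: +6·2° lon, +8·1° lat → SW at lon -28°, lat -62°.
Subsquare t=19, f=5: +19·0.0833333° lon, +5·0.0416667° lat → SW at lon -26.4167°, lat -61.7917°.
Cell spans 0.0833333° lon × 0.0416667° lat. Centre is SW corner plus half of each.
latitude -61.7708, longitude -26.3750.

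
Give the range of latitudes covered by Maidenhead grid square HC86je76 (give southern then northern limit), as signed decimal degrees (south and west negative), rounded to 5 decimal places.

Field H=7, C=2: +7·20° lon, +2·10° lat → SW at lon -40°, lat -70°.
Square 8, 6: +8·2° lon, +6·1° lat → SW at lon -24°, lat -64°.
Subsquare j=9, e=4: +9·0.0833333° lon, +4·0.0416667° lat → SW at lon -23.25°, lat -63.8333°.
Extended square 7, 6: +7·0.00833333° lon, +6·0.00416667° lat → SW at lon -23.1917°, lat -63.8083°.
Cell spans 0.00833333° lon × 0.00416667° lat.
south -63.80833, north -63.80417.

-63.80833, -63.80417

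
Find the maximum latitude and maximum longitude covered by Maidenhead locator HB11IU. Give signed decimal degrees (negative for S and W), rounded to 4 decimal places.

Field H=7, B=1: +7·20° lon, +1·10° lat → SW at lon -40°, lat -80°.
Square 1, 1: +1·2° lon, +1·1° lat → SW at lon -38°, lat -79°.
Subsquare i=8, u=20: +8·0.0833333° lon, +20·0.0416667° lat → SW at lon -37.3333°, lat -78.1667°.
Cell spans 0.0833333° lon × 0.0416667° lat. NE corner is SW corner plus one full cell.
latitude -78.1250, longitude -37.2500.

-78.1250, -37.2500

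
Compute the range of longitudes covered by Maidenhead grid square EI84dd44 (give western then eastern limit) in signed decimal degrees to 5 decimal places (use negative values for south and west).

Field E=4, I=8: +4·20° lon, +8·10° lat → SW at lon -100°, lat -10°.
Square 8, 4: +8·2° lon, +4·1° lat → SW at lon -84°, lat -6°.
Subsquare d=3, d=3: +3·0.0833333° lon, +3·0.0416667° lat → SW at lon -83.75°, lat -5.875°.
Extended square 4, 4: +4·0.00833333° lon, +4·0.00416667° lat → SW at lon -83.7167°, lat -5.85833°.
Cell spans 0.00833333° lon × 0.00416667° lat.
west -83.71667, east -83.70833.

-83.71667, -83.70833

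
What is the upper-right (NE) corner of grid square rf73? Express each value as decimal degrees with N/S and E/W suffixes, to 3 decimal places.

36.000° S, 176.000° E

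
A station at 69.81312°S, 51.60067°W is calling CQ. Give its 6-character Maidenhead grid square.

GC40ee

Shift to the Maidenhead origin (180°W, 90°S): lon 128.3993, lat 20.1869.
Field: 128.3993/20 → 6 → G, 20.1869/10 → 2 → C; chars GC.
Square: 8.3993/2 → 4, 0.1869/1 → 0; chars 40.
Subsquare: 0.3993/0.0833333 → 4 → e, 0.1869/0.0416667 → 4 → e; chars ee.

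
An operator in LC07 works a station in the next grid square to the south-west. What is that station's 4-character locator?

Longitude square 0; −1 → -1, wraps to 9, carry into field.
Longitude field L = 11; −1 → 10 = K.
Latitude square 7; −1 → 6.

KC96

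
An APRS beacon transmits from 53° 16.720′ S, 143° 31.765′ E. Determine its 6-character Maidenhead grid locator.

Add 180° to longitude and 90° to latitude: 323.5294, 36.7213.
Field (20°×10°, letters A–R): 323.5294/20 → 16 → Q, 36.7213/10 → 3 → D; chars QD.
Square (2°×1°, digits 0–9): 3.5294/2 → 1, 6.7213/1 → 6; chars 16.
Subsquare (5′×2.5′, letters a–x): 1.5294/0.0833333 → 18 → s, 0.7213/0.0416667 → 17 → r; chars sr.

QD16sr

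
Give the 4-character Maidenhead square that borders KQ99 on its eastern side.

LQ09

Longitude square 9; +1 → 10, wraps to 0, carry into field.
Longitude field K = 10; +1 → 11 = L.
The latitude characters are unchanged.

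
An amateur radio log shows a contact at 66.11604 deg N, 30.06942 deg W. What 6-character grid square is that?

HP46xc

Shift to the Maidenhead origin (180°W, 90°S): lon 149.9306, lat 156.1160.
Field: 149.9306/20 → 7 → H, 156.1160/10 → 15 → P; chars HP.
Square: 9.9306/2 → 4, 6.1160/1 → 6; chars 46.
Subsquare: 1.9306/0.0833333 → 23 → x, 0.1160/0.0416667 → 2 → c; chars xc.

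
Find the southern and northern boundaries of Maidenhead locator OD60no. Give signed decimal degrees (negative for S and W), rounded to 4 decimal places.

-59.4167, -59.3750

Field O=14, D=3: +14·20° lon, +3·10° lat → SW at lon 100°, lat -60°.
Square 6, 0: +6·2° lon, +0·1° lat → SW at lon 112°, lat -60°.
Subsquare n=13, o=14: +13·0.0833333° lon, +14·0.0416667° lat → SW at lon 113.083°, lat -59.4167°.
Cell spans 0.0833333° lon × 0.0416667° lat.
south -59.4167, north -59.3750.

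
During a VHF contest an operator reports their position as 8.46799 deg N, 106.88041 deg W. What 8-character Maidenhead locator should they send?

Offset from 180°W / 90°S: lon 73.11959°, lat 98.46799°.
Field: 73.11959/20 → 3 → D, 98.46799/10 → 9 → J; chars DJ.
Square: 13.11959/2 → 6, 8.46799/1 → 8; chars 68.
Subsquare: 1.11959/0.0833333 → 13 → n, 0.46799/0.0416667 → 11 → l; chars nl.
Extended square: 0.03626/0.00833333 → 4, 0.00966/0.00416667 → 2; chars 42.

DJ68nl42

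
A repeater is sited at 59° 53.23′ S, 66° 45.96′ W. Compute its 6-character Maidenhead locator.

Shift to the Maidenhead origin (180°W, 90°S): lon 113.2340, lat 30.1128.
Field (20°×10°, letters A–R): lon ⌊113.2340/20⌋ = 5 → F; lat ⌊30.1128/10⌋ = 3 → D.
Square (2°×1°, digits 0–9): lon ⌊13.2340/2⌋ = 6; lat ⌊0.1128/1⌋ = 0.
Subsquare (5′×2.5′, letters a–x): lon ⌊1.2340/0.0833333⌋ = 14 → o; lat ⌊0.1128/0.0416667⌋ = 2 → c.

FD60oc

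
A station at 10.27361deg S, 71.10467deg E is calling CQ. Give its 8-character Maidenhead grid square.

MH59nr24

Add 180° to longitude and 90° to latitude: 251.10467, 79.72639.
Field: lon ⌊251.10467/20⌋ = 12 → M; lat ⌊79.72639/10⌋ = 7 → H.
Square: lon ⌊11.10467/2⌋ = 5; lat ⌊9.72639/1⌋ = 9.
Subsquare: lon ⌊1.10467/0.0833333⌋ = 13 → n; lat ⌊0.72639/0.0416667⌋ = 17 → r.
Extended square: lon ⌊0.02134/0.00833333⌋ = 2; lat ⌊0.01806/0.00416667⌋ = 4.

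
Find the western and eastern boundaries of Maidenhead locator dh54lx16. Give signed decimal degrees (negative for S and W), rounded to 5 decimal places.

Field D=3, H=7: +3·20° lon, +7·10° lat → SW at lon -120°, lat -20°.
Square 5, 4: +5·2° lon, +4·1° lat → SW at lon -110°, lat -16°.
Subsquare l=11, x=23: +11·0.0833333° lon, +23·0.0416667° lat → SW at lon -109.083°, lat -15.0417°.
Extended square 1, 6: +1·0.00833333° lon, +6·0.00416667° lat → SW at lon -109.075°, lat -15.0167°.
Cell spans 0.00833333° lon × 0.00416667° lat.
west -109.07500, east -109.06667.

-109.07500, -109.06667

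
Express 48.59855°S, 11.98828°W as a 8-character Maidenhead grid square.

IE41aj16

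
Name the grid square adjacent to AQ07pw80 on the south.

Latitude extended square 0; −1 → -1, wraps to 9, carry into subsquare.
Latitude subsquare w = 22; −1 → 21 = v.
The longitude characters are unchanged.

AQ07pv89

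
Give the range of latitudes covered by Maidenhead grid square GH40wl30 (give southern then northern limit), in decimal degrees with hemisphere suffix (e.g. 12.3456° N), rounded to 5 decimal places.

Field G=6, H=7: +6·20° lon, +7·10° lat → SW at lon -60°, lat -20°.
Square 4, 0: +4·2° lon, +0·1° lat → SW at lon -52°, lat -20°.
Subsquare w=22, l=11: +22·0.0833333° lon, +11·0.0416667° lat → SW at lon -50.1667°, lat -19.5417°.
Extended square 3, 0: +3·0.00833333° lon, +0·0.00416667° lat → SW at lon -50.1417°, lat -19.5417°.
Cell spans 0.00833333° lon × 0.00416667° lat.
south 19.54167° S, north 19.53750° S.

19.54167° S, 19.53750° S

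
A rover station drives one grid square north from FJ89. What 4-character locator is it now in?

Latitude square 9; +1 → 10, wraps to 0, carry into field.
Latitude field J = 9; +1 → 10 = K.
The longitude characters are unchanged.

FK80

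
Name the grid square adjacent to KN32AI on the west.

Longitude subsquare a = 0; −1 → -1, wraps to 23 = x, carry into square.
Longitude square 3; −1 → 2.
The latitude characters are unchanged.

KN22xi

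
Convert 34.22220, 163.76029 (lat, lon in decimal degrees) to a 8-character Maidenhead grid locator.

RM14vf13

Add 180° to longitude and 90° to latitude: 343.76029, 124.22220.
Field: 343.76029/20 → 17 → R, 124.22220/10 → 12 → M; chars RM.
Square: 3.76029/2 → 1, 4.22220/1 → 4; chars 14.
Subsquare: 1.76029/0.0833333 → 21 → v, 0.22220/0.0416667 → 5 → f; chars vf.
Extended square: 0.01029/0.00833333 → 1, 0.01387/0.00416667 → 3; chars 13.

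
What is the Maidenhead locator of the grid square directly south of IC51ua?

IC50ux

Latitude subsquare a = 0; −1 → -1, wraps to 23 = x, carry into square.
Latitude square 1; −1 → 0.
The longitude characters are unchanged.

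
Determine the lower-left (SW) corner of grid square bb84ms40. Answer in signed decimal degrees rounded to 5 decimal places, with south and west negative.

-75.25000, -142.96667

Field B=1, B=1: +1·20° lon, +1·10° lat → SW at lon -160°, lat -80°.
Square 8, 4: +8·2° lon, +4·1° lat → SW at lon -144°, lat -76°.
Subsquare m=12, s=18: +12·0.0833333° lon, +18·0.0416667° lat → SW at lon -143°, lat -75.25°.
Extended square 4, 0: +4·0.00833333° lon, +0·0.00416667° lat → SW at lon -142.967°, lat -75.25°.
latitude -75.25000, longitude -142.96667.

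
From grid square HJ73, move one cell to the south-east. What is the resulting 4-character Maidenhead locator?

Longitude square 7; +1 → 8.
Latitude square 3; −1 → 2.

HJ82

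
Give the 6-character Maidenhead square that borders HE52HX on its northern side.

Latitude subsquare x = 23; +1 → 24, wraps to 0 = a, carry into square.
Latitude square 2; +1 → 3.
The longitude characters are unchanged.

HE53ha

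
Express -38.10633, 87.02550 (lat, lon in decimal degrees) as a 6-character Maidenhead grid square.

NF31mv

Offset from 180°W / 90°S: lon 267.0255°, lat 51.8937°.
Field: 267.0255/20 → 13 → N, 51.8937/10 → 5 → F; chars NF.
Square: 7.0255/2 → 3, 1.8937/1 → 1; chars 31.
Subsquare: 1.0255/0.0833333 → 12 → m, 0.8937/0.0416667 → 21 → v; chars mv.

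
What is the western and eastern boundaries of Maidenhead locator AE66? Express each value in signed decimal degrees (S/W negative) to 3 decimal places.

-168.000, -166.000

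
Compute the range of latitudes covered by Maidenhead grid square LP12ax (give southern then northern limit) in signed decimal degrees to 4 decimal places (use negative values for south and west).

62.9583, 63.0000

Field L=11, P=15: +11·20° lon, +15·10° lat → SW at lon 40°, lat 60°.
Square 1, 2: +1·2° lon, +2·1° lat → SW at lon 42°, lat 62°.
Subsquare a=0, x=23: +0·0.0833333° lon, +23·0.0416667° lat → SW at lon 42°, lat 62.9583°.
Cell spans 0.0833333° lon × 0.0416667° lat.
south 62.9583, north 63.0000.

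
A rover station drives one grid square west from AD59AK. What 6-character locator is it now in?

AD49xk

Longitude subsquare a = 0; −1 → -1, wraps to 23 = x, carry into square.
Longitude square 5; −1 → 4.
The latitude characters are unchanged.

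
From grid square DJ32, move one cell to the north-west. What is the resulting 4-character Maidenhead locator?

Longitude square 3; −1 → 2.
Latitude square 2; +1 → 3.

DJ23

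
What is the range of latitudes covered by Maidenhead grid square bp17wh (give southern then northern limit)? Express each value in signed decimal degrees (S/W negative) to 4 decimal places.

67.2917, 67.3333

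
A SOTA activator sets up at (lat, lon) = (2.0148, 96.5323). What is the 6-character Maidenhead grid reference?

NJ82ga

Shift to the Maidenhead origin (180°W, 90°S): lon 276.5323, lat 92.0148.
Field: 276.5323/20 → 13 → N, 92.0148/10 → 9 → J; chars NJ.
Square: 16.5323/2 → 8, 2.0148/1 → 2; chars 82.
Subsquare: 0.5323/0.0833333 → 6 → g, 0.0148/0.0416667 → 0 → a; chars ga.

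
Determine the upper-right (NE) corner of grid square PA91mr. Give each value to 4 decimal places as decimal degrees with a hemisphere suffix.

88.2500° S, 139.0833° E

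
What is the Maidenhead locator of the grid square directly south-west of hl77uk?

Longitude subsquare u = 20; −1 → 19 = t.
Latitude subsquare k = 10; −1 → 9 = j.

HL77tj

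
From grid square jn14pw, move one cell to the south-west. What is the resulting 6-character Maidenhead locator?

Longitude subsquare p = 15; −1 → 14 = o.
Latitude subsquare w = 22; −1 → 21 = v.

JN14ov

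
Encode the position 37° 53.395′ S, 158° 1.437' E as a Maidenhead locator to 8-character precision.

QF92ac26

Shift to the Maidenhead origin (180°W, 90°S): lon 338.02395, lat 52.11008.
Field (20°×10°, letters A–R): 338.02395/20 → 16 → Q, 52.11008/10 → 5 → F; chars QF.
Square (2°×1°, digits 0–9): 18.02395/2 → 9, 2.11008/1 → 2; chars 92.
Subsquare (5′×2.5′, letters a–x): 0.02395/0.0833333 → 0 → a, 0.11008/0.0416667 → 2 → c; chars ac.
Extended square (30″×15″, digits 0–9): 0.02395/0.00833333 → 2, 0.02675/0.00416667 → 6; chars 26.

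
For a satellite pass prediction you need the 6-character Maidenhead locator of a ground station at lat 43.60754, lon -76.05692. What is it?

FN13xo

Shift to the Maidenhead origin (180°W, 90°S): lon 103.9431, lat 133.6075.
Field: lon ⌊103.9431/20⌋ = 5 → F; lat ⌊133.6075/10⌋ = 13 → N.
Square: lon ⌊3.9431/2⌋ = 1; lat ⌊3.6075/1⌋ = 3.
Subsquare: lon ⌊1.9431/0.0833333⌋ = 23 → x; lat ⌊0.6075/0.0416667⌋ = 14 → o.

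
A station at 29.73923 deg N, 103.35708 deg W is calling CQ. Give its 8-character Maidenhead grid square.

DL89hr77

Shift to the Maidenhead origin (180°W, 90°S): lon 76.64292, lat 119.73923.
Field: 76.64292/20 → 3 → D, 119.73923/10 → 11 → L; chars DL.
Square: 16.64292/2 → 8, 9.73923/1 → 9; chars 89.
Subsquare: 0.64292/0.0833333 → 7 → h, 0.73923/0.0416667 → 17 → r; chars hr.
Extended square: 0.05959/0.00833333 → 7, 0.03090/0.00416667 → 7; chars 77.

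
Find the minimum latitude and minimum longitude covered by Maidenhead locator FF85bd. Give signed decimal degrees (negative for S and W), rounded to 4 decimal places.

Field F=5, F=5: +5·20° lon, +5·10° lat → SW at lon -80°, lat -40°.
Square 8, 5: +8·2° lon, +5·1° lat → SW at lon -64°, lat -35°.
Subsquare b=1, d=3: +1·0.0833333° lon, +3·0.0416667° lat → SW at lon -63.9167°, lat -34.875°.
latitude -34.8750, longitude -63.9167.

-34.8750, -63.9167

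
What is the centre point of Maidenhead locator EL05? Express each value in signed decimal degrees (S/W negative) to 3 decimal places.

Field E=4, L=11: +4·20° lon, +11·10° lat → SW at lon -100°, lat 20°.
Square 0, 5: +0·2° lon, +5·1° lat → SW at lon -100°, lat 25°.
Cell spans 2° lon × 1° lat. Centre is SW corner plus half of each.
latitude 25.500, longitude -99.000.

25.500, -99.000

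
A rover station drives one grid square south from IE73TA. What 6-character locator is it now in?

IE72tx

Latitude subsquare a = 0; −1 → -1, wraps to 23 = x, carry into square.
Latitude square 3; −1 → 2.
The longitude characters are unchanged.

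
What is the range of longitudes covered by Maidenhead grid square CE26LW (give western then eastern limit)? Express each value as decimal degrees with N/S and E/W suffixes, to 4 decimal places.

135.0833° W, 135.0000° W

Field C=2, E=4: +2·20° lon, +4·10° lat → SW at lon -140°, lat -50°.
Square 2, 6: +2·2° lon, +6·1° lat → SW at lon -136°, lat -44°.
Subsquare l=11, w=22: +11·0.0833333° lon, +22·0.0416667° lat → SW at lon -135.083°, lat -43.0833°.
Cell spans 0.0833333° lon × 0.0416667° lat.
west 135.0833° W, east 135.0000° W.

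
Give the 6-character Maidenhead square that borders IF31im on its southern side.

IF31il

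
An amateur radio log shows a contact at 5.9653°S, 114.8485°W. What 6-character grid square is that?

Add 180° to longitude and 90° to latitude: 65.1515, 84.0347.
Field (20°×10°, letters A–R): 65.1515/20 → 3 → D, 84.0347/10 → 8 → I; chars DI.
Square (2°×1°, digits 0–9): 5.1515/2 → 2, 4.0347/1 → 4; chars 24.
Subsquare (5′×2.5′, letters a–x): 1.1515/0.0833333 → 13 → n, 0.0347/0.0416667 → 0 → a; chars na.

DI24na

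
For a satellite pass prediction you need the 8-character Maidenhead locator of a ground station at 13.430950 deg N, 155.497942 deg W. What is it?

BK23gk03

Offset from 180°W / 90°S: lon 24.50206°, lat 103.43095°.
Field: 24.50206/20 → 1 → B, 103.43095/10 → 10 → K; chars BK.
Square: 4.50206/2 → 2, 3.43095/1 → 3; chars 23.
Subsquare: 0.50206/0.0833333 → 6 → g, 0.43095/0.0416667 → 10 → k; chars gk.
Extended square: 0.00206/0.00833333 → 0, 0.01428/0.00416667 → 3; chars 03.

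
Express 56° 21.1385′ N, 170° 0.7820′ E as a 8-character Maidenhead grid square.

Add 180° to longitude and 90° to latitude: 350.01303, 146.35231.
Field: 350.01303/20 → 17 → R, 146.35231/10 → 14 → O; chars RO.
Square: 10.01303/2 → 5, 6.35231/1 → 6; chars 56.
Subsquare: 0.01303/0.0833333 → 0 → a, 0.35231/0.0416667 → 8 → i; chars ai.
Extended square: 0.01303/0.00833333 → 1, 0.01897/0.00416667 → 4; chars 14.

RO56ai14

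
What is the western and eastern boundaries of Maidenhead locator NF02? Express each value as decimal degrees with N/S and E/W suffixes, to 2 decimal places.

80.00° E, 82.00° E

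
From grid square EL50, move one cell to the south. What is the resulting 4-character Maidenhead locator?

EK59

Latitude square 0; −1 → -1, wraps to 9, carry into field.
Latitude field L = 11; −1 → 10 = K.
The longitude characters are unchanged.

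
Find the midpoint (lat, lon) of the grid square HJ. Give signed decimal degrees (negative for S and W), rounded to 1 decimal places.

5.0, -30.0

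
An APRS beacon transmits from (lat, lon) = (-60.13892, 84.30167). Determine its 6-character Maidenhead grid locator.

Add 180° to longitude and 90° to latitude: 264.3017, 29.8611.
Field: lon ⌊264.3017/20⌋ = 13 → N; lat ⌊29.8611/10⌋ = 2 → C.
Square: lon ⌊4.3017/2⌋ = 2; lat ⌊9.8611/1⌋ = 9.
Subsquare: lon ⌊0.3017/0.0833333⌋ = 3 → d; lat ⌊0.8611/0.0416667⌋ = 20 → u.

NC29du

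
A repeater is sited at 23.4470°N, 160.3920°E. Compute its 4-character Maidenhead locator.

Offset from 180°W / 90°S: lon 340.39°, lat 113.45°.
Field: 340.39/20 → 17 → R, 113.45/10 → 11 → L; chars RL.
Square: 0.39/2 → 0, 3.45/1 → 3; chars 03.

RL03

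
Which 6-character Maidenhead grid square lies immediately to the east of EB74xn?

Longitude subsquare x = 23; +1 → 24, wraps to 0 = a, carry into square.
Longitude square 7; +1 → 8.
The latitude characters are unchanged.

EB84an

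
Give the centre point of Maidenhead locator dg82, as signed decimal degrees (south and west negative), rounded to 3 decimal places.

Field D=3, G=6: +3·20° lon, +6·10° lat → SW at lon -120°, lat -30°.
Square 8, 2: +8·2° lon, +2·1° lat → SW at lon -104°, lat -28°.
Cell spans 2° lon × 1° lat. Centre is SW corner plus half of each.
latitude -27.500, longitude -103.000.

-27.500, -103.000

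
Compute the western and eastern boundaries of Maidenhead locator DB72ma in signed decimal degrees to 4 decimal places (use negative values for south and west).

-105.0000, -104.9167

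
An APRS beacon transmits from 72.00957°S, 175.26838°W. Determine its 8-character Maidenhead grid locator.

AB27ix77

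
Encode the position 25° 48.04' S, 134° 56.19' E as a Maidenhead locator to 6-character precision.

PG74le

Offset from 180°W / 90°S: lon 314.9365°, lat 64.1993°.
Field: 314.9365/20 → 15 → P, 64.1993/10 → 6 → G; chars PG.
Square: 14.9365/2 → 7, 4.1993/1 → 4; chars 74.
Subsquare: 0.9365/0.0833333 → 11 → l, 0.1993/0.0416667 → 4 → e; chars le.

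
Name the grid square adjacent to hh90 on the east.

IH00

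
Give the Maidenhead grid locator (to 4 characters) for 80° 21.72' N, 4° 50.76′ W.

IR70

Shift to the Maidenhead origin (180°W, 90°S): lon 175.15, lat 170.36.
Field: lon ⌊175.15/20⌋ = 8 → I; lat ⌊170.36/10⌋ = 17 → R.
Square: lon ⌊15.15/2⌋ = 7; lat ⌊0.36/1⌋ = 0.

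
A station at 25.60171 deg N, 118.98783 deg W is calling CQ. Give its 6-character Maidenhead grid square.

Add 180° to longitude and 90° to latitude: 61.0122, 115.6017.
Field: 61.0122/20 → 3 → D, 115.6017/10 → 11 → L; chars DL.
Square: 1.0122/2 → 0, 5.6017/1 → 5; chars 05.
Subsquare: 1.0122/0.0833333 → 12 → m, 0.6017/0.0416667 → 14 → o; chars mo.

DL05mo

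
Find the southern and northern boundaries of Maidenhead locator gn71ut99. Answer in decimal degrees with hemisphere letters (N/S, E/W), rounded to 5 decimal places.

41.82917° N, 41.83333° N

Field G=6, N=13: +6·20° lon, +13·10° lat → SW at lon -60°, lat 40°.
Square 7, 1: +7·2° lon, +1·1° lat → SW at lon -46°, lat 41°.
Subsquare u=20, t=19: +20·0.0833333° lon, +19·0.0416667° lat → SW at lon -44.3333°, lat 41.7917°.
Extended square 9, 9: +9·0.00833333° lon, +9·0.00416667° lat → SW at lon -44.2583°, lat 41.8292°.
Cell spans 0.00833333° lon × 0.00416667° lat.
south 41.82917° N, north 41.83333° N.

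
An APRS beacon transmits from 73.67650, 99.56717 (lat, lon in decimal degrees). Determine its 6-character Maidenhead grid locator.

NQ93sq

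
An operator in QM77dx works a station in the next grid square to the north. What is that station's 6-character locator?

QM78da

Latitude subsquare x = 23; +1 → 24, wraps to 0 = a, carry into square.
Latitude square 7; +1 → 8.
The longitude characters are unchanged.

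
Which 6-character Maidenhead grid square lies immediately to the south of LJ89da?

LJ88dx

Latitude subsquare a = 0; −1 → -1, wraps to 23 = x, carry into square.
Latitude square 9; −1 → 8.
The longitude characters are unchanged.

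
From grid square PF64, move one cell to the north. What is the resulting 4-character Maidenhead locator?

PF65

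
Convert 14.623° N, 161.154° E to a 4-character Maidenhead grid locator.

Offset from 180°W / 90°S: lon 341.15°, lat 104.62°.
Field: 341.15/20 → 17 → R, 104.62/10 → 10 → K; chars RK.
Square: 1.15/2 → 0, 4.62/1 → 4; chars 04.

RK04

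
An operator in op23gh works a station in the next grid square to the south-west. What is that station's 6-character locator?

Longitude subsquare g = 6; −1 → 5 = f.
Latitude subsquare h = 7; −1 → 6 = g.

OP23fg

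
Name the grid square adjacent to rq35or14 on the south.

Latitude extended square 4; −1 → 3.
The longitude characters are unchanged.

RQ35or13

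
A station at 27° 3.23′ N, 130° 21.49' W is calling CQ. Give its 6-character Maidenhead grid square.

CL47tb

Shift to the Maidenhead origin (180°W, 90°S): lon 49.6418, lat 117.0538.
Field (20°×10°, letters A–R): 49.6418/20 → 2 → C, 117.0538/10 → 11 → L; chars CL.
Square (2°×1°, digits 0–9): 9.6418/2 → 4, 7.0538/1 → 7; chars 47.
Subsquare (5′×2.5′, letters a–x): 1.6418/0.0833333 → 19 → t, 0.0538/0.0416667 → 1 → b; chars tb.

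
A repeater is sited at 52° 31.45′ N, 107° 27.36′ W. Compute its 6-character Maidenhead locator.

DO62gm

Add 180° to longitude and 90° to latitude: 72.5440, 142.5242.
Field: 72.5440/20 → 3 → D, 142.5242/10 → 14 → O; chars DO.
Square: 12.5440/2 → 6, 2.5242/1 → 2; chars 62.
Subsquare: 0.5440/0.0833333 → 6 → g, 0.5242/0.0416667 → 12 → m; chars gm.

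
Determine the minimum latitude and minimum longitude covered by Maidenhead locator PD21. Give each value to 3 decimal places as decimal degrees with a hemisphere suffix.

Field P=15, D=3: +15·20° lon, +3·10° lat → SW at lon 120°, lat -60°.
Square 2, 1: +2·2° lon, +1·1° lat → SW at lon 124°, lat -59°.
latitude 59.000° S, longitude 124.000° E.

59.000° S, 124.000° E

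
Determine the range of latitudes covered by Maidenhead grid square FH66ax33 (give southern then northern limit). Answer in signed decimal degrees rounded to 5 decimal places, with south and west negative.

Field F=5, H=7: +5·20° lon, +7·10° lat → SW at lon -80°, lat -20°.
Square 6, 6: +6·2° lon, +6·1° lat → SW at lon -68°, lat -14°.
Subsquare a=0, x=23: +0·0.0833333° lon, +23·0.0416667° lat → SW at lon -68°, lat -13.0417°.
Extended square 3, 3: +3·0.00833333° lon, +3·0.00416667° lat → SW at lon -67.975°, lat -13.0292°.
Cell spans 0.00833333° lon × 0.00416667° lat.
south -13.02917, north -13.02500.

-13.02917, -13.02500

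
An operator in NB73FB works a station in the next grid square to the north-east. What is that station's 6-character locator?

NB73gc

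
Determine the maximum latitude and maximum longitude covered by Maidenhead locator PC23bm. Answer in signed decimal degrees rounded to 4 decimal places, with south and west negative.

-66.4583, 124.1667

Field P=15, C=2: +15·20° lon, +2·10° lat → SW at lon 120°, lat -70°.
Square 2, 3: +2·2° lon, +3·1° lat → SW at lon 124°, lat -67°.
Subsquare b=1, m=12: +1·0.0833333° lon, +12·0.0416667° lat → SW at lon 124.083°, lat -66.5°.
Cell spans 0.0833333° lon × 0.0416667° lat. NE corner is SW corner plus one full cell.
latitude -66.4583, longitude 124.1667.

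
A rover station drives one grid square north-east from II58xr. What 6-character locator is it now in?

Longitude subsquare x = 23; +1 → 24, wraps to 0 = a, carry into square.
Longitude square 5; +1 → 6.
Latitude subsquare r = 17; +1 → 18 = s.

II68as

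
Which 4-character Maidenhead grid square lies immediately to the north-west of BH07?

AH98

Longitude square 0; −1 → -1, wraps to 9, carry into field.
Longitude field B = 1; −1 → 0 = A.
Latitude square 7; +1 → 8.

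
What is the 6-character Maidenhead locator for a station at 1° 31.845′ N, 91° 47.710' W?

EJ41cm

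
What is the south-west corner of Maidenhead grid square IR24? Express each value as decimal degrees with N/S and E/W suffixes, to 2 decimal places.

Field I=8, R=17: +8·20° lon, +17·10° lat → SW at lon -20°, lat 80°.
Square 2, 4: +2·2° lon, +4·1° lat → SW at lon -16°, lat 84°.
latitude 84.00° N, longitude 16.00° W.

84.00° N, 16.00° W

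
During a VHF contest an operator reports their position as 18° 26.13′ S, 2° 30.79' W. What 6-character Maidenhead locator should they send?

Add 180° to longitude and 90° to latitude: 177.4868, 71.5645.
Field: lon ⌊177.4868/20⌋ = 8 → I; lat ⌊71.5645/10⌋ = 7 → H.
Square: lon ⌊17.4868/2⌋ = 8; lat ⌊1.5645/1⌋ = 1.
Subsquare: lon ⌊1.4868/0.0833333⌋ = 17 → r; lat ⌊0.5645/0.0416667⌋ = 13 → n.

IH81rn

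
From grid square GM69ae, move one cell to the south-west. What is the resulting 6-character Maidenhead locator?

GM59xd

Longitude subsquare a = 0; −1 → -1, wraps to 23 = x, carry into square.
Longitude square 6; −1 → 5.
Latitude subsquare e = 4; −1 → 3 = d.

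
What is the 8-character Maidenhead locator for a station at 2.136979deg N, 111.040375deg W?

Offset from 180°W / 90°S: lon 68.95963°, lat 92.13698°.
Field: lon ⌊68.95963/20⌋ = 3 → D; lat ⌊92.13698/10⌋ = 9 → J.
Square: lon ⌊8.95963/2⌋ = 4; lat ⌊2.13698/1⌋ = 2.
Subsquare: lon ⌊0.95963/0.0833333⌋ = 11 → l; lat ⌊0.13698/0.0416667⌋ = 3 → d.
Extended square: lon ⌊0.04296/0.00833333⌋ = 5; lat ⌊0.01198/0.00416667⌋ = 2.

DJ42ld52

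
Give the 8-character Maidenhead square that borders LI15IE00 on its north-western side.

LI15he91

Longitude extended square 0; −1 → -1, wraps to 9, carry into subsquare.
Longitude subsquare i = 8; −1 → 7 = h.
Latitude extended square 0; +1 → 1.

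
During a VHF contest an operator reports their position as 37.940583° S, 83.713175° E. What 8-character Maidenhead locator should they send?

NF12ub54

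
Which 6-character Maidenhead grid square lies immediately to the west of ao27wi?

AO27vi

Longitude subsquare w = 22; −1 → 21 = v.
The latitude characters are unchanged.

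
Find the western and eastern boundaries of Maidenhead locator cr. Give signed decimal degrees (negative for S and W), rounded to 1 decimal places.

Field C=2, R=17: +2·20° lon, +17·10° lat → SW at lon -140°, lat 80°.
Cell spans 20° lon × 10° lat.
west -140.0, east -120.0.

-140.0, -120.0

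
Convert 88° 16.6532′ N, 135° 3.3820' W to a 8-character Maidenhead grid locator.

Shift to the Maidenhead origin (180°W, 90°S): lon 44.94363, lat 178.27755.
Field: lon ⌊44.94363/20⌋ = 2 → C; lat ⌊178.27755/10⌋ = 17 → R.
Square: lon ⌊4.94363/2⌋ = 2; lat ⌊8.27755/1⌋ = 8.
Subsquare: lon ⌊0.94363/0.0833333⌋ = 11 → l; lat ⌊0.27755/0.0416667⌋ = 6 → g.
Extended square: lon ⌊0.02697/0.00833333⌋ = 3; lat ⌊0.02755/0.00416667⌋ = 6.

CR28lg36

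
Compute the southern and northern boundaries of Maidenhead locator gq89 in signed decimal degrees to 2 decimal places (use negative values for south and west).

79.00, 80.00

Field G=6, Q=16: +6·20° lon, +16·10° lat → SW at lon -60°, lat 70°.
Square 8, 9: +8·2° lon, +9·1° lat → SW at lon -44°, lat 79°.
Cell spans 2° lon × 1° lat.
south 79.00, north 80.00.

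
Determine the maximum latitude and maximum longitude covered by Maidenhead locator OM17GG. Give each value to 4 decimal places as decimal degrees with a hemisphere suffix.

Field O=14, M=12: +14·20° lon, +12·10° lat → SW at lon 100°, lat 30°.
Square 1, 7: +1·2° lon, +7·1° lat → SW at lon 102°, lat 37°.
Subsquare g=6, g=6: +6·0.0833333° lon, +6·0.0416667° lat → SW at lon 102.5°, lat 37.25°.
Cell spans 0.0833333° lon × 0.0416667° lat. NE corner is SW corner plus one full cell.
latitude 37.2917° N, longitude 102.5833° E.

37.2917° N, 102.5833° E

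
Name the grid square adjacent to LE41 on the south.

Latitude square 1; −1 → 0.
The longitude characters are unchanged.

LE40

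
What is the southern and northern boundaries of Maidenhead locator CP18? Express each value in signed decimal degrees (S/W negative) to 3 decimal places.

Field C=2, P=15: +2·20° lon, +15·10° lat → SW at lon -140°, lat 60°.
Square 1, 8: +1·2° lon, +8·1° lat → SW at lon -138°, lat 68°.
Cell spans 2° lon × 1° lat.
south 68.000, north 69.000.

68.000, 69.000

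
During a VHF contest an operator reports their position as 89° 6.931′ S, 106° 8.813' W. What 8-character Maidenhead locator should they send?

Add 180° to longitude and 90° to latitude: 73.85312, 0.88448.
Field (20°×10°, letters A–R): lon ⌊73.85312/20⌋ = 3 → D; lat ⌊0.88448/10⌋ = 0 → A.
Square (2°×1°, digits 0–9): lon ⌊13.85312/2⌋ = 6; lat ⌊0.88448/1⌋ = 0.
Subsquare (5′×2.5′, letters a–x): lon ⌊1.85312/0.0833333⌋ = 22 → w; lat ⌊0.88448/0.0416667⌋ = 21 → v.
Extended square (30″×15″, digits 0–9): lon ⌊0.01978/0.00833333⌋ = 2; lat ⌊0.00948/0.00416667⌋ = 2.

DA60wv22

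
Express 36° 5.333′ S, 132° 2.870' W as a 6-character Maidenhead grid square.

Offset from 180°W / 90°S: lon 47.9522°, lat 53.9111°.
Field: lon ⌊47.9522/20⌋ = 2 → C; lat ⌊53.9111/10⌋ = 5 → F.
Square: lon ⌊7.9522/2⌋ = 3; lat ⌊3.9111/1⌋ = 3.
Subsquare: lon ⌊1.9522/0.0833333⌋ = 23 → x; lat ⌊0.9111/0.0416667⌋ = 21 → v.

CF33xv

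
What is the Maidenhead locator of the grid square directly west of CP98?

Longitude square 9; −1 → 8.
The latitude characters are unchanged.

CP88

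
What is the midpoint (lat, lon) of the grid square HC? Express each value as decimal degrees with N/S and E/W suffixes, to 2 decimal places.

65.00° S, 30.00° W

Field H=7, C=2: +7·20° lon, +2·10° lat → SW at lon -40°, lat -70°.
Cell spans 20° lon × 10° lat. Centre is SW corner plus half of each.
latitude 65.00° S, longitude 30.00° W.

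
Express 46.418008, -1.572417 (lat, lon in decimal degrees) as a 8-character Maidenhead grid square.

IN96fk10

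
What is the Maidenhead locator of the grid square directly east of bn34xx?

Longitude subsquare x = 23; +1 → 24, wraps to 0 = a, carry into square.
Longitude square 3; +1 → 4.
The latitude characters are unchanged.

BN44ax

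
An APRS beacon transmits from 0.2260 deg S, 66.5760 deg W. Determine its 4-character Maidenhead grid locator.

Add 180° to longitude and 90° to latitude: 113.42, 89.77.
Field (20°×10°, letters A–R): lon ⌊113.42/20⌋ = 5 → F; lat ⌊89.77/10⌋ = 8 → I.
Square (2°×1°, digits 0–9): lon ⌊13.42/2⌋ = 6; lat ⌊9.77/1⌋ = 9.

FI69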